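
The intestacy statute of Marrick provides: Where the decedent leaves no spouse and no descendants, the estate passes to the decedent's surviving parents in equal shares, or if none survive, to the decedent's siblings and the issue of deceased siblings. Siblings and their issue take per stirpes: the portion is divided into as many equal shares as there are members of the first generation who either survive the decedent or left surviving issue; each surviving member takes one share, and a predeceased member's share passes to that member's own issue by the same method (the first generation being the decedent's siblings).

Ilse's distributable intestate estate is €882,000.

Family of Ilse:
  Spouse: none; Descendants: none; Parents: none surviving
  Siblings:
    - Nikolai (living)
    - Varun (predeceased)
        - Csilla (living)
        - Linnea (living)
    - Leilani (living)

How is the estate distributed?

The entire €882,000 passes to the siblings and their issue.
That amount (€882,000) is divided into 3 shares of €294,000: Nikolai and Leilani each take €294,000; Varun's €294,000 share passes to Varun's issue.
Varun's share (€294,000) is divided into 2 shares of €147,000: Csilla and Linnea each take €147,000.

Nikolai: €294,000; Csilla: €147,000; Linnea: €147,000; Leilani: €294,000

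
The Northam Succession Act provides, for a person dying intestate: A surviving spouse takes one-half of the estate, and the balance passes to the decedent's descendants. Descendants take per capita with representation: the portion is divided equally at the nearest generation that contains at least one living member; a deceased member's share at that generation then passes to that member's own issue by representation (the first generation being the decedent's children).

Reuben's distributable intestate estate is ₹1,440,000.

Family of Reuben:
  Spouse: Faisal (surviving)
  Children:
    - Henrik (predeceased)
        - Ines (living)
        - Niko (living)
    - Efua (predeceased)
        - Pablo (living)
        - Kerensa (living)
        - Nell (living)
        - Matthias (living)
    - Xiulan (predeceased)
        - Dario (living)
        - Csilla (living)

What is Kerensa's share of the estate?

Kerensa receives ₹90,000.

Faisal takes one-half of ₹1,440,000 = ₹720,000. The remaining ₹720,000 passes to the descendants.
No child survives, so the initial division is made at the grandchildren's generation.
The descendants' portion (₹720,000) is divided into 8 shares of ₹90,000: Ines, Niko, Pablo, Kerensa, Nell, Matthias, Dario, and Csilla each take ₹90,000.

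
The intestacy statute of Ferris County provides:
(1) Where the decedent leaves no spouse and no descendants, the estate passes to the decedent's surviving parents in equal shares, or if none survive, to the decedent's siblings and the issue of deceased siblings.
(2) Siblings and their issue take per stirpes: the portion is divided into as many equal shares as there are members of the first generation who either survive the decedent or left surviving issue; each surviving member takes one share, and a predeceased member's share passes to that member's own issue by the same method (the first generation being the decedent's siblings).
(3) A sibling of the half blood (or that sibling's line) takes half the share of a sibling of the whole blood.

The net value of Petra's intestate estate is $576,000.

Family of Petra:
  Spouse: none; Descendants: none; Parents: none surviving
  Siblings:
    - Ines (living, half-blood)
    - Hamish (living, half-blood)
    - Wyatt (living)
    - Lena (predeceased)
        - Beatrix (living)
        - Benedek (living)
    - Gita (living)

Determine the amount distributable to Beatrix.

Beatrix receives $72,000.

The entire $576,000 passes to the siblings and their issue.
Counting each half-blood sibling's line as half a unit, there are 4 units in $576,000, so one unit is $144,000. Whole-blood lines (Wyatt, Lena, and Gita) take $144,000 each; half-blood lines (Ines and Hamish) take $72,000 each.
Lena's share ($144,000) is divided into 2 shares of $72,000: Beatrix and Benedek each take $72,000.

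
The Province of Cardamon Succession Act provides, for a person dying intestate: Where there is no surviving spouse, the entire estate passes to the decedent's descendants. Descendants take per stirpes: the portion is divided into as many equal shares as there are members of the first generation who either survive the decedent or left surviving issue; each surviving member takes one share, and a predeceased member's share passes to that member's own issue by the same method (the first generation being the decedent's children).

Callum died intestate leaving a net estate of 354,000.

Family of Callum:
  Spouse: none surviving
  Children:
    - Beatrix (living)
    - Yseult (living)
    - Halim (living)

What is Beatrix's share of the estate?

Beatrix receives 118,000.

The entire 354,000 passes to the descendants.
That amount (354,000) is divided into 3 shares of 118,000: Beatrix, Yseult, and Halim each take 118,000.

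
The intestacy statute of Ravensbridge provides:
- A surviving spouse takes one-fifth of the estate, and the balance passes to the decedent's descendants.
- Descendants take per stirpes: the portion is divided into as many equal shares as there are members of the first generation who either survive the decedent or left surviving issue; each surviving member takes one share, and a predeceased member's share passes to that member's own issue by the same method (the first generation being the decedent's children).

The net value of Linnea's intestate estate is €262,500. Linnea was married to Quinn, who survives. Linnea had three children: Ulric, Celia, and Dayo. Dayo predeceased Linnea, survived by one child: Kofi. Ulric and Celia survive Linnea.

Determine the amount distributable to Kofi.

Kofi receives €70,000.

Quinn takes one-fifth of €262,500 = €52,500. The remaining €210,000 passes to the descendants.
The descendants' portion (€210,000) is divided into 3 shares of €70,000: Ulric and Celia each take €70,000; Dayo's €70,000 share passes to Dayo's issue.
Dayo's share (€70,000) passes entirely to Kofi.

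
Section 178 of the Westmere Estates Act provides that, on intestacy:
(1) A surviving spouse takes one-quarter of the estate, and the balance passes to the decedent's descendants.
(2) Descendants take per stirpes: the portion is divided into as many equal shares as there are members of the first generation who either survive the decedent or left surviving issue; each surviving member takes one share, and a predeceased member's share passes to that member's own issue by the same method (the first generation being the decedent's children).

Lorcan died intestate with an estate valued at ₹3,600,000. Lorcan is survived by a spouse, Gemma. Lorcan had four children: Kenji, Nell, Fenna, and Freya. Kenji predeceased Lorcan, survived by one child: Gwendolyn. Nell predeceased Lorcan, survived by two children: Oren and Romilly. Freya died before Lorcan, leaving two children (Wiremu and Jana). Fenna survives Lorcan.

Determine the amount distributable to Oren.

Oren receives ₹337,500.

Gemma takes one-quarter of ₹3,600,000 = ₹900,000. The remaining ₹2,700,000 passes to the descendants.
The descendants' portion (₹2,700,000) is divided into 4 shares of ₹675,000: Fenna takes ₹675,000; Kenji's ₹675,000 share passes to Kenji's issue; Nell's ₹675,000 share passes to Nell's issue; Freya's ₹675,000 share passes to Freya's issue.
Kenji's share (₹675,000) passes entirely to Gwendolyn.
Nell's share (₹675,000) is divided into 2 shares of ₹337,500: Oren and Romilly each take ₹337,500.
Freya's share (₹675,000) is divided into 2 shares of ₹337,500: Wiremu and Jana each take ₹337,500.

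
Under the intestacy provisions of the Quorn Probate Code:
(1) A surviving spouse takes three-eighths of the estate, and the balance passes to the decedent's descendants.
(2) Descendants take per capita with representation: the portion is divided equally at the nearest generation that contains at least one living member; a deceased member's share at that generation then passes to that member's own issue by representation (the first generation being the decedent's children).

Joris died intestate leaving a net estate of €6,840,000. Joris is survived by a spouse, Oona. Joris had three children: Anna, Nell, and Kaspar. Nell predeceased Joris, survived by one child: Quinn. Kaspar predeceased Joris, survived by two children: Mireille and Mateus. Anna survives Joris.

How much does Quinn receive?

Quinn receives €1,425,000.

Oona takes three-eighths of €6,840,000 = €2,565,000. The remaining €4,275,000 passes to the descendants.
The descendants' portion (€4,275,000) is divided into 3 shares of €1,425,000: Anna takes €1,425,000; Nell's €1,425,000 share passes to Nell's issue; Kaspar's €1,425,000 share passes to Kaspar's issue.
Nell's share (€1,425,000) passes entirely to Quinn.
Kaspar's share (€1,425,000) is divided into 2 shares of €712,500: Mireille and Mateus each take €712,500.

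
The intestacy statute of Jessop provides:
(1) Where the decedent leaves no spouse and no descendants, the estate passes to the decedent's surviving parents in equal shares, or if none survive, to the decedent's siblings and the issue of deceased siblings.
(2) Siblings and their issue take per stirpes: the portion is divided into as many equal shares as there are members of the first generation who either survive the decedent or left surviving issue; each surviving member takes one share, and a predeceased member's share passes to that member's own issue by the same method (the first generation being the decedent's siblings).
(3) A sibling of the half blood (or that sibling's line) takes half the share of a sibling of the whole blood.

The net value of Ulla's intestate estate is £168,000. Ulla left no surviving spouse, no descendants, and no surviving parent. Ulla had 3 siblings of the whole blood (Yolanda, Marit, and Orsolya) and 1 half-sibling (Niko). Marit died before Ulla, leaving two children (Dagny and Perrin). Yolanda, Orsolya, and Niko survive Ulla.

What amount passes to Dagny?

Dagny receives £24,000.

The entire £168,000 passes to the siblings and their issue.
Counting each half-blood sibling's line as half a unit, there are 7/2 units in £168,000, so one unit is £48,000. Whole-blood lines (Yolanda, Marit, and Orsolya) take £48,000 each; half-blood lines (Niko) take £24,000 each.
Marit's share (£48,000) is divided into 2 shares of £24,000: Dagny and Perrin each take £24,000.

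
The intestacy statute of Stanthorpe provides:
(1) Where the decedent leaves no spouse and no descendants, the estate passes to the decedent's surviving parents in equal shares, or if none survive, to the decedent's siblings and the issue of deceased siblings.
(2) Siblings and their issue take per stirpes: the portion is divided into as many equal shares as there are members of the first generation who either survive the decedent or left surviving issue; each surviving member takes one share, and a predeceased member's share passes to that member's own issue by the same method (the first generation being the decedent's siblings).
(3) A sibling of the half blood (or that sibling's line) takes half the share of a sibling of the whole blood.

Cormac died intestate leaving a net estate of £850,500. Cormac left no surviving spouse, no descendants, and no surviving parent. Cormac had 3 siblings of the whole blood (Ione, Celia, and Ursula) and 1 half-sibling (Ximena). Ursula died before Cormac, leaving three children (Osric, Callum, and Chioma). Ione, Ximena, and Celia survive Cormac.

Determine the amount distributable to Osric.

Osric receives £81,000.

The entire £850,500 passes to the siblings and their issue.
Counting each half-blood sibling's line as half a unit, there are 7/2 units in £850,500, so one unit is £243,000. Whole-blood lines (Ione, Celia, and Ursula) take £243,000 each; half-blood lines (Ximena) take £121,500 each.
Ursula's share (£243,000) is divided into 3 shares of £81,000: Osric, Callum, and Chioma each take £81,000.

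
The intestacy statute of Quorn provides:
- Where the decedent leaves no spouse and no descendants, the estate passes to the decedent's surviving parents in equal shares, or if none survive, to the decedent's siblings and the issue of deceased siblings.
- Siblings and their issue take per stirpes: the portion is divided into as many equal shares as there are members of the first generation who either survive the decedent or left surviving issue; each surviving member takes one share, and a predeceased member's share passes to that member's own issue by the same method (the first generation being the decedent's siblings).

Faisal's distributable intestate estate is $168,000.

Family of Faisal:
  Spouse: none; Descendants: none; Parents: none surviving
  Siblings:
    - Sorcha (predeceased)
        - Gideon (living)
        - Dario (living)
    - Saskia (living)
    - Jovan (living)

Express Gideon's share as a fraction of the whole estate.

The entire $168,000 passes to the siblings and their issue.
That amount ($168,000) is divided into 3 shares of $56,000: Saskia and Jovan each take $56,000; Sorcha's $56,000 share passes to Sorcha's issue.
Sorcha's share ($56,000) is divided into 2 shares of $28,000: Gideon and Dario each take $28,000.

Gideon receives 1/6 of the estate.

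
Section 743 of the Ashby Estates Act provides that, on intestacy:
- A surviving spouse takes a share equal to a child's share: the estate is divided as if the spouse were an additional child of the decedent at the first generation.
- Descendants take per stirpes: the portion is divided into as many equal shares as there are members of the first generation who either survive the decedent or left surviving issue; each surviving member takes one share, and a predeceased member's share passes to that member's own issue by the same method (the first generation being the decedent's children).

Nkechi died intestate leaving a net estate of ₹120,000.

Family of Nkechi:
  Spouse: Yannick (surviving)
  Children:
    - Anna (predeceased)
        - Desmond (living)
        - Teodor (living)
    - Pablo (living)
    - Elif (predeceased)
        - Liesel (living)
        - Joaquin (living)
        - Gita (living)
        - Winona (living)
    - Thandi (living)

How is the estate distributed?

The spouse counts as an additional share at the children's level, so there are 5 primary shares of ₹24,000. Yannick takes one such share (₹24,000).
The children's combined portion (₹96,000) is divided into 4 shares of ₹24,000: Pablo and Thandi each take ₹24,000; Anna's ₹24,000 share passes to Anna's issue; Elif's ₹24,000 share passes to Elif's issue.
Anna's share (₹24,000) is divided into 2 shares of ₹12,000: Desmond and Teodor each take ₹12,000.
Elif's share (₹24,000) is divided into 4 shares of ₹6,000: Liesel, Joaquin, Gita, and Winona each take ₹6,000.

Yannick: ₹24,000; Desmond: ₹12,000; Teodor: ₹12,000; Pablo: ₹24,000; Liesel: ₹6,000; Joaquin: ₹6,000; Gita: ₹6,000; Winona: ₹6,000; Thandi: ₹24,000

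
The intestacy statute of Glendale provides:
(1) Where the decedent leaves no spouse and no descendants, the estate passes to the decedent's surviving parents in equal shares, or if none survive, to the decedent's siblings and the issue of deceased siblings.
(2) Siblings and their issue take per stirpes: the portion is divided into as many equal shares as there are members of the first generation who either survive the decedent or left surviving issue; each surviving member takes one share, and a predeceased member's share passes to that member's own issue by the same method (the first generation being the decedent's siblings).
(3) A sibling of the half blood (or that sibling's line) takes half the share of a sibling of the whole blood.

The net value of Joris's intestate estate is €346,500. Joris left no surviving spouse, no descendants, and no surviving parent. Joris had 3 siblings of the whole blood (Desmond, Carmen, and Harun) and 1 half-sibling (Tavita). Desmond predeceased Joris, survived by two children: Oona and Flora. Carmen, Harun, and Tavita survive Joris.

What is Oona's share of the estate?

The entire €346,500 passes to the siblings and their issue.
Counting each half-blood sibling's line as half a unit, there are 7/2 units in €346,500, so one unit is €99,000. Whole-blood lines (Desmond, Carmen, and Harun) take €99,000 each; half-blood lines (Tavita) take €49,500 each.
Desmond's share (€99,000) is divided into 2 shares of €49,500: Oona and Flora each take €49,500.

Oona receives €49,500.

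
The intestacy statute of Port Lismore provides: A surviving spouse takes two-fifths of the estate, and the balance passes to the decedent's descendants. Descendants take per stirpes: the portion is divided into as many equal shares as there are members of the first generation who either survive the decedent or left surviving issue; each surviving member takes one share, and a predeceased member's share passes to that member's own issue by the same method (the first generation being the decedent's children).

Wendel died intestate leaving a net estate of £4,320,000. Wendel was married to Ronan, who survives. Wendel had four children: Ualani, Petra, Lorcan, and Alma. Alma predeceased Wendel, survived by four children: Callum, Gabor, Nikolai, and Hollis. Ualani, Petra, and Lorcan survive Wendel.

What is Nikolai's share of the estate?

Nikolai receives £162,000.

Ronan takes two-fifths of £4,320,000 = £1,728,000. The remaining £2,592,000 passes to the descendants.
The descendants' portion (£2,592,000) is divided into 4 shares of £648,000: Ualani, Petra, and Lorcan each take £648,000; Alma's £648,000 share passes to Alma's issue.
Alma's share (£648,000) is divided into 4 shares of £162,000: Callum, Gabor, Nikolai, and Hollis each take £162,000.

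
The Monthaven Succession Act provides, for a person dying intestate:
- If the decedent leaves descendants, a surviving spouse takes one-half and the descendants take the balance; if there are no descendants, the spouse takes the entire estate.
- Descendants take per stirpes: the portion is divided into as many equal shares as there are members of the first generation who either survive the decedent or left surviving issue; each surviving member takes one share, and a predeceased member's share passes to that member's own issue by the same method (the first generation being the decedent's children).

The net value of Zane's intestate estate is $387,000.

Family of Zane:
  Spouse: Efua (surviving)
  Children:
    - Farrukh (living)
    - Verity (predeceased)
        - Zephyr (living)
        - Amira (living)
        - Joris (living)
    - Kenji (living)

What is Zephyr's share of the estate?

Efua takes one-half of $387,000 = $193,500. The remaining $193,500 passes to the descendants.
The descendants' portion ($193,500) is divided into 3 shares of $64,500: Farrukh and Kenji each take $64,500; Verity's $64,500 share passes to Verity's issue.
Verity's share ($64,500) is divided into 3 shares of $21,500: Zephyr, Amira, and Joris each take $21,500.

Zephyr receives $21,500.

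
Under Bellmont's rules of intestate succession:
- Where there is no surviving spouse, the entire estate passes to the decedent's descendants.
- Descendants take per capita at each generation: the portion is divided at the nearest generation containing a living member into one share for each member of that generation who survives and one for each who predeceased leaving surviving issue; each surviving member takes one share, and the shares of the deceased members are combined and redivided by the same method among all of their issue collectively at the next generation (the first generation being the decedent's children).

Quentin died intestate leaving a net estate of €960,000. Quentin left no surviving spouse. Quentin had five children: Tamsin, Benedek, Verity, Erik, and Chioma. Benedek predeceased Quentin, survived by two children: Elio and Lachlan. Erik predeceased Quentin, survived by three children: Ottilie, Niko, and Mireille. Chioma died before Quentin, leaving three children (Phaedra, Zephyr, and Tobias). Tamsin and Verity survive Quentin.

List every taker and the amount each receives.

The entire €960,000 passes to the descendants.
That amount (€960,000) is divided at the children's generation into 5 shares of €192,000. Tamsin and Verity each take €192,000. The 3 shares of the deceased (Benedek, Erik, and Chioma) are combined into a pool of €576,000.
That pool (€576,000) is divided at the grandchildren's generation equally among Elio, Lachlan, Ottilie, Niko, Mireille, Phaedra, Zephyr, and Tobias: €72,000 each.

Tamsin: €192,000; Elio: €72,000; Lachlan: €72,000; Verity: €192,000; Ottilie: €72,000; Niko: €72,000; Mireille: €72,000; Phaedra: €72,000; Zephyr: €72,000; Tobias: €72,000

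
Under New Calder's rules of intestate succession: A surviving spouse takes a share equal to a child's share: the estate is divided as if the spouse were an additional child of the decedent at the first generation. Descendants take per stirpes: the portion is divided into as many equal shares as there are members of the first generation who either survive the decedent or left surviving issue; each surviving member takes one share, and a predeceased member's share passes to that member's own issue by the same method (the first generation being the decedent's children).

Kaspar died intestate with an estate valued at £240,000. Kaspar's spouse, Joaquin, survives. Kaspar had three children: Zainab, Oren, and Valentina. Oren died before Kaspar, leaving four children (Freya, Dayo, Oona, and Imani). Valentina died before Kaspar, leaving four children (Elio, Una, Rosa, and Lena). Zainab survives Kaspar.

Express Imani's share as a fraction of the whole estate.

Imani receives 1/16 of the estate.

The spouse counts as an additional share at the children's level, so there are 4 primary shares of £60,000. Joaquin takes one such share (£60,000).
The children's combined portion (£180,000) is divided into 3 shares of £60,000: Zainab takes £60,000; Oren's £60,000 share passes to Oren's issue; Valentina's £60,000 share passes to Valentina's issue.
Oren's share (£60,000) is divided into 4 shares of £15,000: Freya, Dayo, Oona, and Imani each take £15,000.
Valentina's share (£60,000) is divided into 4 shares of £15,000: Elio, Una, Rosa, and Lena each take £15,000.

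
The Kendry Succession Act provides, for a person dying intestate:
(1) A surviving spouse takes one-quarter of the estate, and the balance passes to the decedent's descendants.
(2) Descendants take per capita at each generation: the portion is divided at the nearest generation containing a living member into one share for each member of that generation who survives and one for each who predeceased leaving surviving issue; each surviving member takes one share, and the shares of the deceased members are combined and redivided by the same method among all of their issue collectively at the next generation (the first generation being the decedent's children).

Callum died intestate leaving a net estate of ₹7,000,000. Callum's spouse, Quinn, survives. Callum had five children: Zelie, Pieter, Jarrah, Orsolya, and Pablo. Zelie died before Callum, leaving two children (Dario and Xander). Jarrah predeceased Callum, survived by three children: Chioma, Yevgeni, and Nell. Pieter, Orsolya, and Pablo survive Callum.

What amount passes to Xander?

Quinn takes one-quarter of ₹7,000,000 = ₹1,750,000. The remaining ₹5,250,000 passes to the descendants.
The descendants' portion (₹5,250,000) is divided at the children's generation into 5 shares of ₹1,050,000. Pieter, Orsolya, and Pablo each take ₹1,050,000. The 2 shares of the deceased (Zelie and Jarrah) are combined into a pool of ₹2,100,000.
That pool (₹2,100,000) is divided at the grandchildren's generation equally among Dario, Xander, Chioma, Yevgeni, and Nell: ₹420,000 each.

Xander receives ₹420,000.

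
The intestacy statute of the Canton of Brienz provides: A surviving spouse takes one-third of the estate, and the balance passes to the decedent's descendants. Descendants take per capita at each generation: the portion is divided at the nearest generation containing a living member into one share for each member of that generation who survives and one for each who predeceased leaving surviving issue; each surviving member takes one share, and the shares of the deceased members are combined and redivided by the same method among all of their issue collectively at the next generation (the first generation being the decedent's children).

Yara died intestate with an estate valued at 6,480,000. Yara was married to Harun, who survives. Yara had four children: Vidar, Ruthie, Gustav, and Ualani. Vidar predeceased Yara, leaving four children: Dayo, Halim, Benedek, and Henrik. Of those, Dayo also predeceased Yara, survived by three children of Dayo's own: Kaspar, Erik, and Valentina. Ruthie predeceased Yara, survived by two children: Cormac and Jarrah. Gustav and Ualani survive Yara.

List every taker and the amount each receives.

Harun: 2,160,000; Kaspar: 120,000; Erik: 120,000; Valentina: 120,000; Halim: 360,000; Benedek: 360,000; Henrik: 360,000; Cormac: 360,000; Jarrah: 360,000; Gustav: 1,080,000; Ualani: 1,080,000

Harun takes one-third of 6,480,000 = 2,160,000. The remaining 4,320,000 passes to the descendants.
The descendants' portion (4,320,000) is divided at the children's generation into 4 shares of 1,080,000. Gustav and Ualani each take 1,080,000. The 2 shares of the deceased (Vidar and Ruthie) are combined into a pool of 2,160,000.
That pool (2,160,000) is divided at the grandchildren's generation into 6 shares of 360,000. Halim, Benedek, Henrik, Cormac, and Jarrah each take 360,000. The remaining share for the deceased Dayo (360,000) is carried to the next generation.
That pool (360,000) is divided at the great-grandchildren's generation equally among Kaspar, Erik, and Valentina: 120,000 each.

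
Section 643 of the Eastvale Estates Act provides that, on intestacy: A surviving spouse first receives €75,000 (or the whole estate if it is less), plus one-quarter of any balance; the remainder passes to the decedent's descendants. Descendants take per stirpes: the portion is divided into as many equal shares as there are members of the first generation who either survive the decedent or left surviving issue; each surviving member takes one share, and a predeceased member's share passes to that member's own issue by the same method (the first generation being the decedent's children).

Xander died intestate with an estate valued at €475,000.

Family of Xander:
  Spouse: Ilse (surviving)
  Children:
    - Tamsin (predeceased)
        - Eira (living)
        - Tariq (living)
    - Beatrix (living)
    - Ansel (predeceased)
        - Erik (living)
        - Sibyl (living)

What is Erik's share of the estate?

Erik receives €50,000.

Ilse first takes €75,000, leaving a balance of €400,000. Ilse then takes one-quarter of the balance (€100,000), for a total of €175,000. The remaining €300,000 passes to the descendants.
The descendants' portion (€300,000) is divided into 3 shares of €100,000: Beatrix takes €100,000; Tamsin's €100,000 share passes to Tamsin's issue; Ansel's €100,000 share passes to Ansel's issue.
Tamsin's share (€100,000) is divided into 2 shares of €50,000: Eira and Tariq each take €50,000.
Ansel's share (€100,000) is divided into 2 shares of €50,000: Erik and Sibyl each take €50,000.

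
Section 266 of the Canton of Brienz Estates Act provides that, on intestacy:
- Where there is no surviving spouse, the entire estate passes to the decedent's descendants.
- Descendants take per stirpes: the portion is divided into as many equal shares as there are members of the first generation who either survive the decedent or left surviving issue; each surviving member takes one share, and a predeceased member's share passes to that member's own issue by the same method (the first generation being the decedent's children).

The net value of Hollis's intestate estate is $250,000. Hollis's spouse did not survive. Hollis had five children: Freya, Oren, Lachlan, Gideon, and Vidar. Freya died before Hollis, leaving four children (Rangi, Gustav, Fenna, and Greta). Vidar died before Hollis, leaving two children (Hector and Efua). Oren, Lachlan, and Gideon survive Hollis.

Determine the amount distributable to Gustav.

Gustav receives $12,500.

The entire $250,000 passes to the descendants.
That amount ($250,000) is divided into 5 shares of $50,000: Oren, Lachlan, and Gideon each take $50,000; Freya's $50,000 share passes to Freya's issue; Vidar's $50,000 share passes to Vidar's issue.
Freya's share ($50,000) is divided into 4 shares of $12,500: Rangi, Gustav, Fenna, and Greta each take $12,500.
Vidar's share ($50,000) is divided into 2 shares of $25,000: Hector and Efua each take $25,000.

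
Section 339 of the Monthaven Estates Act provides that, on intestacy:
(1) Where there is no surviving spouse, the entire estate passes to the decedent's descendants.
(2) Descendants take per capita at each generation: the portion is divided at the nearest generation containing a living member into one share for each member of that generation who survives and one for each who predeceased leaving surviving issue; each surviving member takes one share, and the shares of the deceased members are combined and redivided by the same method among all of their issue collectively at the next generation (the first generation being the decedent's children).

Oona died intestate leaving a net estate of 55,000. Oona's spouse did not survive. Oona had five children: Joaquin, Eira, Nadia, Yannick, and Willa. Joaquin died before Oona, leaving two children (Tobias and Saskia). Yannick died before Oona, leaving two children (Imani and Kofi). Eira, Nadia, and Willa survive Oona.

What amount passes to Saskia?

Saskia receives 5,500.

The entire 55,000 passes to the descendants.
That amount (55,000) is divided at the children's generation into 5 shares of 11,000. Eira, Nadia, and Willa each take 11,000. The 2 shares of the deceased (Joaquin and Yannick) are combined into a pool of 22,000.
That pool (22,000) is divided at the grandchildren's generation equally among Tobias, Saskia, Imani, and Kofi: 5,500 each.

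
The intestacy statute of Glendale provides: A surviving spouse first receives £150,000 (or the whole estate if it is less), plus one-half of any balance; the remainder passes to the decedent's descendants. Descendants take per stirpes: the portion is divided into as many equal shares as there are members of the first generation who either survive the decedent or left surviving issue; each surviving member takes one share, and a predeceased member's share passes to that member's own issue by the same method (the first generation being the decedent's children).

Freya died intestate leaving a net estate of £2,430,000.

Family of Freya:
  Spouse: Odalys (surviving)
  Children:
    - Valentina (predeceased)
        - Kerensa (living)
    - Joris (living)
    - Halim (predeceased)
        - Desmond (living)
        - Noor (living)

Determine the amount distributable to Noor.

Odalys first takes £150,000, leaving a balance of £2,280,000. Odalys then takes one-half of the balance (£1,140,000), for a total of £1,290,000. The remaining £1,140,000 passes to the descendants.
The descendants' portion (£1,140,000) is divided into 3 shares of £380,000: Joris takes £380,000; Valentina's £380,000 share passes to Valentina's issue; Halim's £380,000 share passes to Halim's issue.
Valentina's share (£380,000) passes entirely to Kerensa.
Halim's share (£380,000) is divided into 2 shares of £190,000: Desmond and Noor each take £190,000.

Noor receives £190,000.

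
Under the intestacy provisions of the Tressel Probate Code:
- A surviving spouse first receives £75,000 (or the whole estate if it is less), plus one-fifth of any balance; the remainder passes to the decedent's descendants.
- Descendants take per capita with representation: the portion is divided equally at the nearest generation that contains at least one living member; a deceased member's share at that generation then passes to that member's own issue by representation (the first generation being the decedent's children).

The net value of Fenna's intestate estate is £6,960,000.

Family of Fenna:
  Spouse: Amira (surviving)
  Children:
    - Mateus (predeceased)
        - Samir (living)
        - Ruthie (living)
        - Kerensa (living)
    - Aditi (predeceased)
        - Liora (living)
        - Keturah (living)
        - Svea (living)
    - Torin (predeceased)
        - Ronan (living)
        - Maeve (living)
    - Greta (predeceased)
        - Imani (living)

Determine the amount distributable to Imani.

Imani receives £612,000.

Amira first takes £75,000, leaving a balance of £6,885,000. Amira then takes one-fifth of the balance (£1,377,000), for a total of £1,452,000. The remaining £5,508,000 passes to the descendants.
No child survives, so the initial division is made at the grandchildren's generation.
The descendants' portion (£5,508,000) is divided into 9 shares of £612,000: Samir, Ruthie, Kerensa, Liora, Keturah, Svea, Ronan, Maeve, and Imani each take £612,000.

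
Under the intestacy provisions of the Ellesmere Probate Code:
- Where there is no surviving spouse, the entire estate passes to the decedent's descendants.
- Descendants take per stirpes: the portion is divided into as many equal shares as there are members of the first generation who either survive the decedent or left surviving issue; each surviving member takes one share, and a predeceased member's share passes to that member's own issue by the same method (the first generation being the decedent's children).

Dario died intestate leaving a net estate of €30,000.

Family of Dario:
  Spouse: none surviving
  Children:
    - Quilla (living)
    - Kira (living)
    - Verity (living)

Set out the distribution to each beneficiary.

The entire €30,000 passes to the descendants.
That amount (€30,000) is divided into 3 shares of €10,000: Quilla, Kira, and Verity each take €10,000.

Quilla: €10,000; Kira: €10,000; Verity: €10,000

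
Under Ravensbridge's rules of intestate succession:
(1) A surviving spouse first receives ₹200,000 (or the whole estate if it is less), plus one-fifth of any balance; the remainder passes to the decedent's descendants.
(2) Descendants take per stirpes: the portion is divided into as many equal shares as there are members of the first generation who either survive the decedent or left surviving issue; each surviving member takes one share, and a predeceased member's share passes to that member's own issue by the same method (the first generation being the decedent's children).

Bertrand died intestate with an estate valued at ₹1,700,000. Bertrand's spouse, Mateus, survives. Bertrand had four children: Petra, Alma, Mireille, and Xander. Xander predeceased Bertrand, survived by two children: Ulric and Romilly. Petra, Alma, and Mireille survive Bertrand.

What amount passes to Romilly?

Mateus first takes ₹200,000, leaving a balance of ₹1,500,000. Mateus then takes one-fifth of the balance (₹300,000), for a total of ₹500,000. The remaining ₹1,200,000 passes to the descendants.
The descendants' portion (₹1,200,000) is divided into 4 shares of ₹300,000: Petra, Alma, and Mireille each take ₹300,000; Xander's ₹300,000 share passes to Xander's issue.
Xander's share (₹300,000) is divided into 2 shares of ₹150,000: Ulric and Romilly each take ₹150,000.

Romilly receives ₹150,000.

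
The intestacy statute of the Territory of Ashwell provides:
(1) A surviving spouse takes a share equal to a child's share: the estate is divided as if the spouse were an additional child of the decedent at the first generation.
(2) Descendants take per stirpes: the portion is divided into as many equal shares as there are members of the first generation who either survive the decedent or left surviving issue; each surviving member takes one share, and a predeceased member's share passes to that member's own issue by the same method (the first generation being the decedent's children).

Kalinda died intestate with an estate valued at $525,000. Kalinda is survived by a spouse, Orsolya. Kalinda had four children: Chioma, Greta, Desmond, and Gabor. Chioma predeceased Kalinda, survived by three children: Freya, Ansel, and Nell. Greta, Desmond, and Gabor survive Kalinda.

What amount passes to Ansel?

The spouse counts as an additional share at the children's level, so there are 5 primary shares of $105,000. Orsolya takes one such share ($105,000).
The children's combined portion ($420,000) is divided into 4 shares of $105,000: Greta, Desmond, and Gabor each take $105,000; Chioma's $105,000 share passes to Chioma's issue.
Chioma's share ($105,000) is divided into 3 shares of $35,000: Freya, Ansel, and Nell each take $35,000.

Ansel receives $35,000.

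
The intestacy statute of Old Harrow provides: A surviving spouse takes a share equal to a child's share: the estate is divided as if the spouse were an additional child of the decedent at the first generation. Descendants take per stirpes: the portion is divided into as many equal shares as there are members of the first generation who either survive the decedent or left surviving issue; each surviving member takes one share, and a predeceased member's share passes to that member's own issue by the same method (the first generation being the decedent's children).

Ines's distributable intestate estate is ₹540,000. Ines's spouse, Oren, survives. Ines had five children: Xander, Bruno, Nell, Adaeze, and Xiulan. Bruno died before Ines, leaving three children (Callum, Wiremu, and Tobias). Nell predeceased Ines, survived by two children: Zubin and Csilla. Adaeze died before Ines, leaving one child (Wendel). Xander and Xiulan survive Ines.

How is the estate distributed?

The spouse counts as an additional share at the children's level, so there are 6 primary shares of ₹90,000. Oren takes one such share (₹90,000).
The children's combined portion (₹450,000) is divided into 5 shares of ₹90,000: Xander and Xiulan each take ₹90,000; Bruno's ₹90,000 share passes to Bruno's issue; Nell's ₹90,000 share passes to Nell's issue; Adaeze's ₹90,000 share passes to Adaeze's issue.
Bruno's share (₹90,000) is divided into 3 shares of ₹30,000: Callum, Wiremu, and Tobias each take ₹30,000.
Nell's share (₹90,000) is divided into 2 shares of ₹45,000: Zubin and Csilla each take ₹45,000.
Adaeze's share (₹90,000) passes entirely to Wendel.

Oren: ₹90,000; Xander: ₹90,000; Callum: ₹30,000; Wiremu: ₹30,000; Tobias: ₹30,000; Zubin: ₹45,000; Csilla: ₹45,000; Wendel: ₹90,000; Xiulan: ₹90,000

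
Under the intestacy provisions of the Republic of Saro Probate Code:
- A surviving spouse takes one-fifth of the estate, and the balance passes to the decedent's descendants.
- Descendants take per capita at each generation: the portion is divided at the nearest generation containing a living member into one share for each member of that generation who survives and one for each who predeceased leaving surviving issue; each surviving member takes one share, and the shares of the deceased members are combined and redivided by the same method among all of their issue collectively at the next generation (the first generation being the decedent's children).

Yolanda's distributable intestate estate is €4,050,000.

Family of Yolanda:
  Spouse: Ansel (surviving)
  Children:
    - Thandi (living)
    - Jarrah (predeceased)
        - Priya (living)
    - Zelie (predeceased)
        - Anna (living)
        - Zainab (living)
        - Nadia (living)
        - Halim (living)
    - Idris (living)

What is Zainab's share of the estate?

Zainab receives €324,000.

Ansel takes one-fifth of €4,050,000 = €810,000. The remaining €3,240,000 passes to the descendants.
The descendants' portion (€3,240,000) is divided at the children's generation into 4 shares of €810,000. Thandi and Idris each take €810,000. The 2 shares of the deceased (Jarrah and Zelie) are combined into a pool of €1,620,000.
That pool (€1,620,000) is divided at the grandchildren's generation equally among Priya, Anna, Zainab, Nadia, and Halim: €324,000 each.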